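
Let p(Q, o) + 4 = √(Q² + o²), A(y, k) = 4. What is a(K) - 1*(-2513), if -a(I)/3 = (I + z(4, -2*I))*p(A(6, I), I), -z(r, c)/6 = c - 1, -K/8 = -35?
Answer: 46265 - 568776*√29 ≈ -3.0167e+6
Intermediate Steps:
K = 280 (K = -8*(-35) = 280)
z(r, c) = 6 - 6*c (z(r, c) = -6*(c - 1) = -6*(-1 + c) = 6 - 6*c)
p(Q, o) = -4 + √(Q² + o²)
a(I) = -3*(-4 + √(16 + I²))*(6 + 13*I) (a(I) = -3*(I + (6 - (-12)*I))*(-4 + √(4² + I²)) = -3*(I + (6 + 12*I))*(-4 + √(16 + I²)) = -3*(6 + 13*I)*(-4 + √(16 + I²)) = -3*(-4 + √(16 + I²))*(6 + 13*I))
a(K) - 1*(-2513) = -3*(-4 + √(16 + 280²))*(6 + 13*280) - 1*(-2513) = -3*(-4 + √(16 + 78400))*(6 + 3640) + 2513 = -3*(-4 + √78416)*3646 + 2513 = -3*(-4 + 52*√29)*3646 + 2513 = (43752 - 568776*√29) + 2513 = 46265 - 568776*√29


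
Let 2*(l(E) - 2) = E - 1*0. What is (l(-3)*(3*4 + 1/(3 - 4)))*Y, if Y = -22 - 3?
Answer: -275/2 ≈ -137.50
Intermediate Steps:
l(E) = 2 + E/2 (l(E) = 2 + (E - 1*0)/2 = 2 + (E + 0)/2 = 2 + E/2)
Y = -25
(l(-3)*(3*4 + 1/(3 - 4)))*Y = ((2 + (½)*(-3))*(3*4 + 1/(3 - 4)))*(-25) = ((2 - 3/2)*(12 + 1/(-1)))*(-25) = ((12 - 1)/2)*(-25) = ((½)*11)*(-25) = (11/2)*(-25) = -275/2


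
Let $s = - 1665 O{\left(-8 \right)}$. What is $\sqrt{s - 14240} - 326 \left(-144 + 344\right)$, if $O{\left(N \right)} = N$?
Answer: $-65200 + 2 i \sqrt{230} \approx -65200.0 + 30.332 i$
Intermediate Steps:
$s = 13320$ ($s = \left(-1665\right) \left(-8\right) = 13320$)
$\sqrt{s - 14240} - 326 \left(-144 + 344\right) = \sqrt{13320 - 14240} - 326 \left(-144 + 344\right) = \sqrt{-920} - 326 \cdot 200 = 2 i \sqrt{230} - 65200 = -65200 + 2 i \sqrt{230}$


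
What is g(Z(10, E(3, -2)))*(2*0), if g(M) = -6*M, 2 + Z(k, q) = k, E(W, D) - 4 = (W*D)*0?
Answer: 0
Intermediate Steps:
E(W, D) = 4 (E(W, D) = 4 + (W*D)*0 = 4 + (D*W)*0 = 4 + 0 = 4)
Z(k, q) = -2 + k
g(Z(10, E(3, -2)))*(2*0) = (-6*(-2 + 10))*(2*0) = -6*8*0 = -48*0 = 0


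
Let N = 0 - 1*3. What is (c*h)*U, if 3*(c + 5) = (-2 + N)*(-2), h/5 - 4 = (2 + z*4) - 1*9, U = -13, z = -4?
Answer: -6175/3 ≈ -2058.3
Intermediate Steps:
h = -95 (h = 20 + 5*((2 - 4*4) - 1*9) = 20 + 5*((2 - 16) - 9) = 20 + 5*(-14 - 9) = 20 + 5*(-23) = 20 - 115 = -95)
N = -3 (N = 0 - 3 = -3)
c = -5/3 (c = -5 + ((-2 - 3)*(-2))/3 = -5 + (-5*(-2))/3 = -5 + (⅓)*10 = -5 + 10/3 = -5/3 ≈ -1.6667)
(c*h)*U = -5/3*(-95)*(-13) = (475/3)*(-13) = -6175/3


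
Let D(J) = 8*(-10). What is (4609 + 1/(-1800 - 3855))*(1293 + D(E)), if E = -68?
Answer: 31615503422/5655 ≈ 5.5907e+6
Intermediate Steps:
D(J) = -80
(4609 + 1/(-1800 - 3855))*(1293 + D(E)) = (4609 + 1/(-1800 - 3855))*(1293 - 80) = (4609 + 1/(-5655))*1213 = (4609 - 1/5655)*1213 = (26063894/5655)*1213 = 31615503422/5655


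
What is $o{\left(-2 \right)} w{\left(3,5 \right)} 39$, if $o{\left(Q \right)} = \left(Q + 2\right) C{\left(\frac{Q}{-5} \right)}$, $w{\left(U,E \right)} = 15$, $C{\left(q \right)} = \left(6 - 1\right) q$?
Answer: $0$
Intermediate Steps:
$C{\left(q \right)} = 5 q$ ($C{\left(q \right)} = \left(6 - 1\right) q = 5 q$)
$o{\left(Q \right)} = - Q \left(2 + Q\right)$ ($o{\left(Q \right)} = \left(Q + 2\right) 5 \frac{Q}{-5} = \left(2 + Q\right) 5 Q \left(- \frac{1}{5}\right) = \left(2 + Q\right) 5 \left(- \frac{Q}{5}\right) = \left(2 + Q\right) \left(- Q\right) = - Q \left(2 + Q\right)$)
$o{\left(-2 \right)} w{\left(3,5 \right)} 39 = \left(-1\right) \left(-2\right) \left(2 - 2\right) 15 \cdot 39 = \left(-1\right) \left(-2\right) 0 \cdot 15 \cdot 39 = 0 \cdot 15 \cdot 39 = 0 \cdot 39 = 0$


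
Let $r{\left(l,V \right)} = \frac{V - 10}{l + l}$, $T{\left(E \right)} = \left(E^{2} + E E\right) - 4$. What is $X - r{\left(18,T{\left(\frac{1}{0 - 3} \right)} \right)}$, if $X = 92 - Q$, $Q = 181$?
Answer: $- \frac{7178}{81} \approx -88.617$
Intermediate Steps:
$T{\left(E \right)} = -4 + 2 E^{2}$ ($T{\left(E \right)} = \left(E^{2} + E^{2}\right) - 4 = 2 E^{2} - 4 = -4 + 2 E^{2}$)
$r{\left(l,V \right)} = \frac{-10 + V}{2 l}$
$X = -89$ ($X = 92 - 181 = -89$)
$X - r{\left(18,T{\left(\frac{1}{0 - 3} \right)} \right)} = -89 - \frac{-10 - \left(4 - 2 \left(\frac{1}{0 - 3}\right)^{2}\right)}{2 \cdot 18} = -89 - \frac{1}{2} \cdot \frac{1}{18} \left(-10 - \left(4 - 2 \left(\frac{1}{-3}\right)^{2}\right)\right) = -89 - \frac{1}{2} \cdot \frac{1}{18} \left(-10 - \left(4 - 2 \left(- \frac{1}{3}\right)^{2}\right)\right) = -89 - \frac{1}{2} \cdot \frac{1}{18} \left(-10 + \left(-4 + 2 \cdot \frac{1}{9}\right)\right) = -89 - \frac{1}{2} \cdot \frac{1}{18} \left(-10 + \left(-4 + \frac{2}{9}\right)\right) = -89 - \frac{1}{2} \cdot \frac{1}{18} \left(-10 - \frac{34}{9}\right) = -89 - \frac{1}{2} \cdot \frac{1}{18} \left(- \frac{124}{9}\right) = -89 - - \frac{31}{81} = -89 + \frac{31}{81} = - \frac{7178}{81}$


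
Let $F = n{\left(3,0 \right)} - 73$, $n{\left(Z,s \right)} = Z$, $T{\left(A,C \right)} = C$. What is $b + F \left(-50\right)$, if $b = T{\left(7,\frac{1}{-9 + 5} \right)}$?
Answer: $\frac{13999}{4} \approx 3499.8$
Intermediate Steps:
$b = - \frac{1}{4}$ ($b = \frac{1}{-9 + 5} = \frac{1}{-4} = - \frac{1}{4} \approx -0.25$)
$F = -70$ ($F = 3 - 73 = -70$)
$b + F \left(-50\right) = - \frac{1}{4} - -3500 = - \frac{1}{4} + 3500 = \frac{13999}{4}$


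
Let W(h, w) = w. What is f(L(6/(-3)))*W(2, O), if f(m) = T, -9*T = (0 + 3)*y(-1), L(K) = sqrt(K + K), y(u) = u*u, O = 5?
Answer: -5/3 ≈ -1.6667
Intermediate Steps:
y(u) = u**2
L(K) = sqrt(2)*sqrt(K) (L(K) = sqrt(2*K) = sqrt(2)*sqrt(K))
T = -1/3 (T = -(0 + 3)*(-1)**2/9 = -1/3 ≈ -0.33333)
f(m) = -1/3
f(L(6/(-3)))*W(2, O) = -1/3*5 = -5/3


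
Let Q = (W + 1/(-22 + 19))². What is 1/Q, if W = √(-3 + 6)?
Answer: 9/(1 - 3*√3)² ≈ 0.51114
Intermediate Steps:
W = √3 ≈ 1.7320
Q = (-⅓ + √3)² (Q = (√3 + 1/(-22 + 19))² = (√3 + 1/(-3))² = (√3 - ⅓)² = (-⅓ + √3)² ≈ 1.9564)
1/Q = 1/(28/9 - 2*√3/3)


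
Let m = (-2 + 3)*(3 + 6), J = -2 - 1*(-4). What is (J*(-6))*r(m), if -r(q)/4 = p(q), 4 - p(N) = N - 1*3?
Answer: -96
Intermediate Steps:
J = 2 (J = -2 + 4 = 2)
m = 9 (m = 1*9 = 9)
p(N) = 7 - N (p(N) = 4 - (N - 1*3) = 4 - (N - 3) = 4 - (-3 + N) = 4 + (3 - N) = 7 - N)
r(q) = -28 + 4*q (r(q) = -4*(7 - q) = -28 + 4*q)
(J*(-6))*r(m) = (2*(-6))*(-28 + 4*9) = -12*(-28 + 36) = -12*8 = -96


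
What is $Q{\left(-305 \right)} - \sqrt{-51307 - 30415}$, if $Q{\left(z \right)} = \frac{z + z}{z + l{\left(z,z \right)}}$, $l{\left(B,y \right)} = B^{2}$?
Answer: $- \frac{1}{152} - i \sqrt{81722} \approx -0.0065789 - 285.87 i$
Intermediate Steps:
$Q{\left(z \right)} = \frac{2 z}{z + z^{2}}$ ($Q{\left(z \right)} = \frac{z + z}{z + z^{2}} = \frac{2 z}{z + z^{2}}$)
$Q{\left(-305 \right)} - \sqrt{-51307 - 30415} = \frac{2}{1 - 305} - \sqrt{-51307 - 30415} = \frac{2}{-304} - \sqrt{-81722} = 2 \left(- \frac{1}{304}\right) - i \sqrt{81722} = - \frac{1}{152} - i \sqrt{81722}$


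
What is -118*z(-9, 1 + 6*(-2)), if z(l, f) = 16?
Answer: -1888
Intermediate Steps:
-118*z(-9, 1 + 6*(-2)) = -118*16 = -1888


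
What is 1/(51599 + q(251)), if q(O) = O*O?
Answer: 1/114600 ≈ 8.7260e-6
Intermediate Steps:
q(O) = O²
1/(51599 + q(251)) = 1/(51599 + 251²) = 1/(51599 + 63001) = 1/114600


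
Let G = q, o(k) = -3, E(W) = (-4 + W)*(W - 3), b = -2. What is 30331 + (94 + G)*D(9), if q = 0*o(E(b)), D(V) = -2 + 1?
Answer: 30237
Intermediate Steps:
E(W) = (-4 + W)*(-3 + W)
D(V) = -1
q = 0 (q = 0*(-3) = 0)
G = 0
30331 + (94 + G)*D(9) = 30331 + (94 + 0)*(-1) = 30331 + 94*(-1) = 30331 - 94 = 30237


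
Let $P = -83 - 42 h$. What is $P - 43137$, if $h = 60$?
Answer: $-45740$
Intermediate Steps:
$P = -2603$ ($P = -83 - 2520 = -2603$)
$P - 43137 = -2603 - 43137 = -45740$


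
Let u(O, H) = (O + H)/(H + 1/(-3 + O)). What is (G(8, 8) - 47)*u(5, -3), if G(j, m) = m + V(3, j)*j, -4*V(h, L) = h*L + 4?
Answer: 76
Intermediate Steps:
V(h, L) = -1 - L*h/4 (V(h, L) = -(h*L + 4)/4 = -(L*h + 4)/4 = -(4 + L*h)/4 = -1 - L*h/4)
G(j, m) = m + j*(-1 - 3*j/4) (G(j, m) = m + (-1 - ¼*j*3)*j = m + (-1 - 3*j/4)*j = m + j*(-1 - 3*j/4))
u(O, H) = (H + O)/(H + 1/(-3 + O))
(G(8, 8) - 47)*u(5, -3) = ((8 - 1*8 - ¾*8²) - 47)*((5² - 3*(-3) - 3*5 - 3*5)/(1 - 3*(-3) - 3*5)) = ((8 - 8 - ¾*64) - 47)*((25 + 9 - 15 - 15)/(1 + 9 - 15)) = ((8 - 8 - 48) - 47)*(4/(-5)) = (-48 - 47)*(-⅕*4) = -95*(-⅘) = 76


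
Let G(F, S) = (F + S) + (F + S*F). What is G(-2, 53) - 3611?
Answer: -3668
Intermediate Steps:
G(F, S) = S + 2*F + F*S (G(F, S) = (F + S) + (F + F*S) = S + 2*F + F*S)
G(-2, 53) - 3611 = (53 + 2*(-2) - 2*53) - 3611 = (53 - 4 - 106) - 3611 = -57 - 3611 = -3668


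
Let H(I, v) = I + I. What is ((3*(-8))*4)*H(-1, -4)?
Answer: 192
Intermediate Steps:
H(I, v) = 2*I
((3*(-8))*4)*H(-1, -4) = ((3*(-8))*4)*(2*(-1)) = -24*4*(-2) = -96*(-2) = 192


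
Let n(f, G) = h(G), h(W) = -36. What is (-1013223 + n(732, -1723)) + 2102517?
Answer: 1089258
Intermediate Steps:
n(f, G) = -36
(-1013223 + n(732, -1723)) + 2102517 = (-1013223 - 36) + 2102517 = -1013259 + 2102517 = 1089258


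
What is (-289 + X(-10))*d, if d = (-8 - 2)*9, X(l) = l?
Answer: 26910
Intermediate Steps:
d = -90 (d = -10*9 = -90)
(-289 + X(-10))*d = (-289 - 10)*(-90) = -299*(-90) = 26910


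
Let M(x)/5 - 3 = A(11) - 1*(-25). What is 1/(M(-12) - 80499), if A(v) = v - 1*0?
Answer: -1/80304 ≈ -1.2453e-5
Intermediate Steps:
A(v) = v (A(v) = v + 0 = v)
M(x) = 195 (M(x) = 15 + 5*(11 - 1*(-25)) = 15 + 5*(11 + 25) = 15 + 5*36 = 15 + 180 = 195)
1/(M(-12) - 80499) = 1/(195 - 80499) = 1/(-80304) = -1/80304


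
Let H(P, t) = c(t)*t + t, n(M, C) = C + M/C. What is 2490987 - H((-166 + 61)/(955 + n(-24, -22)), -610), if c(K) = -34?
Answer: 2470857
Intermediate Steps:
H(P, t) = -33*t (H(P, t) = -34*t + t = -33*t)
2490987 - H((-166 + 61)/(955 + n(-24, -22)), -610) = 2490987 - (-33)*(-610) = 2490987 - 1*20130 = 2490987 - 20130 = 2470857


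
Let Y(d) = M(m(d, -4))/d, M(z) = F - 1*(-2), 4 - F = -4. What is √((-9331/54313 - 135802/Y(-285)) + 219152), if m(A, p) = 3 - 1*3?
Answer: √246196941725482/7759 ≈ 2022.3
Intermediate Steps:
F = 8 (F = 4 - 1*(-4) = 4 + 4 = 8)
m(A, p) = 0 (m(A, p) = 3 - 3 = 0)
M(z) = 10 (M(z) = 8 - 1*(-2) = 8 + 2 = 10)
Y(d) = 10/d
√((-9331/54313 - 135802/Y(-285)) + 219152) = √((-9331/54313 - 135802/(10/(-285))) + 219152) = √((-9331*1/54313 - 135802/(10*(-1/285))) + 219152) = √((-1333/7759 - 135802/(-2/57)) + 219152) = √((-1333/7759 - 135802*(-57/2)) + 219152) = √((-1333/7759 + 3870357) + 219152) = √(30030098630/7759 + 219152) = √(31730498998/7759) = √246196941725482/7759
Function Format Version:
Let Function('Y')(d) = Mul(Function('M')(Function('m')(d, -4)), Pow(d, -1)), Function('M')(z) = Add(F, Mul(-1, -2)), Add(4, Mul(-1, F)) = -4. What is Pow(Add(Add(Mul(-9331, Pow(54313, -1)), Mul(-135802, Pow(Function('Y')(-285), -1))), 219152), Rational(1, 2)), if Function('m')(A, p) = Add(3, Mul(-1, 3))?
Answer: Mul(Rational(1, 7759), Pow(246196941725482, Rational(1, 2))) ≈ 2022.3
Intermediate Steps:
F = 8 (F = Add(4, Mul(-1, -4)) = Add(4, 4) = 8)
Function('m')(A, p) = 0 (Function('m')(A, p) = Add(3, -3) = 0)
Function('M')(z) = 10 (Function('M')(z) = Add(8, Mul(-1, -2)) = Add(8, 2) = 10)
Function('Y')(d) = Mul(10, Pow(d, -1))
Pow(Add(Add(Mul(-9331, Pow(54313, -1)), Mul(-135802, Pow(Function('Y')(-285), -1))), 219152), Rational(1, 2)) = Pow(Add(Add(Mul(-9331, Pow(54313, -1)), Mul(-135802, Pow(Mul(10, Pow(-285, -1)), -1))), 219152), Rational(1, 2)) = Pow(Add(Add(Mul(-9331, Rational(1, 54313)), Mul(-135802, Pow(Mul(10, Rational(-1, 285)), -1))), 219152), Rational(1, 2)) = Pow(Add(Add(Rational(-1333, 7759), Mul(-135802, Pow(Rational(-2, 57), -1))), 219152), Rational(1, 2)) = Pow(Add(Add(Rational(-1333, 7759), Mul(-135802, Rational(-57, 2))), 219152), Rational(1, 2)) = Pow(Add(Add(Rational(-1333, 7759), 3870357), 219152), Rational(1, 2)) = Pow(Add(Rational(30030098630, 7759), 219152), Rational(1, 2)) = Pow(Rational(31730498998, 7759), Rational(1, 2)) = Mul(Rational(1, 7759), Pow(246196941725482, Rational(1, 2)))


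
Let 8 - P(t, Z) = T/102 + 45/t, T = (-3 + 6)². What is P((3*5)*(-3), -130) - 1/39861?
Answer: 12077849/1355274 ≈ 8.9117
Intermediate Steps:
T = 9 (T = 3² = 9)
P(t, Z) = 269/34 - 45/t (P(t, Z) = 8 - (9/102 + 45/t) = 8 - (9*(1/102) + 45/t) = 8 - (3/34 + 45/t) = 8 + (-3/34 - 45/t) = 269/34 - 45/t)
P((3*5)*(-3), -130) - 1/39861 = (269/34 - 45/((3*5)*(-3))) - 1/39861 = (269/34 - 45/(15*(-3))) - 1*1/39861 = (269/34 - 45/(-45)) - 1/39861 = (269/34 - 45*(-1/45)) - 1/39861 = (269/34 + 1) - 1/39861 = 303/34 - 1/39861 = 12077849/1355274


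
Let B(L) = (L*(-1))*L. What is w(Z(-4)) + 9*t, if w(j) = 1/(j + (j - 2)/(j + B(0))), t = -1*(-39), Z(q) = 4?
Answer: 3161/9 ≈ 351.22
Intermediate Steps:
B(L) = -L² (B(L) = (-L)*L = -L²)
t = 39
w(j) = 1/(j + (-2 + j)/j) (w(j) = 1/(j + (j - 2)/(j - 1*0²)) = 1/(j + (-2 + j)/(j - 1*0)) = 1/(j + (-2 + j)/(j + 0)) = 1/(j + (-2 + j)/j))
w(Z(-4)) + 9*t = 4/(-2 + 4 + 4²) + 9*39 = 4/(-2 + 4 + 16) + 351 = 4/18 + 351 = 4*(1/18) + 351 = 2/9 + 351 = 3161/9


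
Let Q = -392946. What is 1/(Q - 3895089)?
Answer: -1/4288035 ≈ -2.3321e-7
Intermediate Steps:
1/(Q - 3895089) = 1/(-392946 - 3895089) = 1/(-4288035) = -1/4288035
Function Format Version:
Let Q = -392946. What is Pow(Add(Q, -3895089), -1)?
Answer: Rational(-1, 4288035) ≈ -2.3321e-7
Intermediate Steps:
Pow(Add(Q, -3895089), -1) = Pow(Add(-392946, -3895089), -1) = Pow(-4288035, -1) = Rational(-1, 4288035)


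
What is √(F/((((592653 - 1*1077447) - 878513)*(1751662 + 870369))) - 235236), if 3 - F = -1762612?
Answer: I*√24841704357808833441556729679/324966656047 ≈ 485.01*I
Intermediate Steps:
F = 1762615 (F = 3 - 1*(-1762612) = 3 + 1762612 = 1762615)
√(F/((((592653 - 1*1077447) - 878513)*(1751662 + 870369))) - 235236) = √(1762615/((((592653 - 1*1077447) - 878513)*(1751662 + 870369))) - 235236) = √(1762615/((((592653 - 1077447) - 878513)*2622031)) - 235236) = √(1762615/(((-484794 - 878513)*2622031)) - 235236) = √(1762615/((-1363307*2622031)) - 235236) = √(1762615/(-3574633216517) - 235236) = √(1762615*(-1/3574633216517) - 235236) = √(-1762615/3574633216517 - 235236) = √(-840882419322355627/3574633216517) = I*√24841704357808833441556729679/324966656047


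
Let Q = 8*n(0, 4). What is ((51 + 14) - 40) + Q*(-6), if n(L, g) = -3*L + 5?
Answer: -215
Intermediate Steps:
n(L, g) = 5 - 3*L
Q = 40 (Q = 8*(5 - 3*0) = 8*(5 + 0) = 8*5 = 40)
((51 + 14) - 40) + Q*(-6) = ((51 + 14) - 40) + 40*(-6) = (65 - 40) - 240 = 25 - 240 = -215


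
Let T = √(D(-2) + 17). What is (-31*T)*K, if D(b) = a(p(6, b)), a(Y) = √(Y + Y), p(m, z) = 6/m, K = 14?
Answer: -434*√(17 + √2) ≈ -1862.4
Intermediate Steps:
a(Y) = √2*√Y (a(Y) = √(2*Y) = √2*√Y)
D(b) = √2 (D(b) = √2*√(6/6) = √2*√(6*(⅙)) = √2*√1 = √2*1 = √2)
T = √(17 + √2) (T = √(√2 + 17) = √(17 + √2) ≈ 4.2912)
(-31*T)*K = -31*√(17 + √2)*14 = -434*√(17 + √2)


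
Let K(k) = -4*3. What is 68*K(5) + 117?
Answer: -699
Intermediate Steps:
K(k) = -12
68*K(5) + 117 = 68*(-12) + 117 = -816 + 117 = -699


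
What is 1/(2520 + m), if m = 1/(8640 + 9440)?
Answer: 18080/45561601 ≈ 0.00039683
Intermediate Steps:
m = 1/18080 ≈ 5.5310e-5
1/(2520 + m) = 1/(2520 + 1/18080) = 1/(45561601/18080) = 18080/45561601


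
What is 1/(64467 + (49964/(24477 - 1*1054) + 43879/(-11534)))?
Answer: 270160882/17416010086853 ≈ 1.5512e-5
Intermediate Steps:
1/(64467 + (49964/(24477 - 1*1054) + 43879/(-11534))) = 1/(64467 + (49964/(24477 - 1054) + 43879*(-1/11534))) = 1/(64467 + (49964/23423 - 43879/11534)) = 1/(64467 - 451493041/270160882) = 1/(17416010086853/270160882) = 270160882/17416010086853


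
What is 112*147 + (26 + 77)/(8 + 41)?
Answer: 806839/49 ≈ 16466.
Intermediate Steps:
112*147 + (26 + 77)/(8 + 41) = 16464 + 103/49 = 806839/49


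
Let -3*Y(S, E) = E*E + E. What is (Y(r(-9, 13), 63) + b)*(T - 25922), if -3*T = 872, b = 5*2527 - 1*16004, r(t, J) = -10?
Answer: 123540298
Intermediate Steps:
Y(S, E) = -E/3 - E²/3 (Y(S, E) = -(E*E + E)/3 = -(E² + E)/3 = -(E + E²)/3 = -E/3 - E²/3)
b = -3369 (b = 12635 - 16004 = -3369)
T = -872/3 (T = -⅓*872 = -872/3 ≈ -290.67)
(Y(r(-9, 13), 63) + b)*(T - 25922) = (-⅓*63*(1 + 63) - 3369)*(-872/3 - 25922) = (-⅓*63*64 - 3369)*(-78638/3) = (-1344 - 3369)*(-78638/3) = -4713*(-78638/3) = 123540298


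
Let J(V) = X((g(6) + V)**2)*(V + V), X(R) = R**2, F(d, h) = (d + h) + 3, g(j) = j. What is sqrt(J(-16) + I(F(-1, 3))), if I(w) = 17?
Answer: I*sqrt(319983) ≈ 565.67*I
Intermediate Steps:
F(d, h) = 3 + d + h
J(V) = 2*V*(6 + V)**4 (J(V) = ((6 + V)**2)**2*(V + V) = (6 + V)**4*(2*V) = 2*V*(6 + V)**4)
sqrt(J(-16) + I(F(-1, 3))) = sqrt(2*(-16)*(6 - 16)**4 + 17) = sqrt(2*(-16)*(-10)**4 + 17) = sqrt(2*(-16)*10000 + 17) = sqrt(-320000 + 17) = sqrt(-319983) = I*sqrt(319983)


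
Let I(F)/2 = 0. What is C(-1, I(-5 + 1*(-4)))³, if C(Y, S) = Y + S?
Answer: -1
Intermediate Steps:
I(F) = 0 (I(F) = 2*0 = 0)
C(Y, S) = S + Y
C(-1, I(-5 + 1*(-4)))³ = (0 - 1)³ = (-1)³ = -1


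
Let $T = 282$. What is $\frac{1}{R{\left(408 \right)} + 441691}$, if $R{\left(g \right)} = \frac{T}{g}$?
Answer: $\frac{68}{30035035} \approx 2.264 \cdot 10^{-6}$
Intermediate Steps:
$R{\left(g \right)} = \frac{282}{g}$
$\frac{1}{R{\left(408 \right)} + 441691} = \frac{1}{\frac{282}{408} + 441691} = \frac{1}{282 \cdot \frac{1}{408} + 441691} = \frac{1}{\frac{47}{68} + 441691} = \frac{1}{\frac{30035035}{68}} = \frac{68}{30035035}$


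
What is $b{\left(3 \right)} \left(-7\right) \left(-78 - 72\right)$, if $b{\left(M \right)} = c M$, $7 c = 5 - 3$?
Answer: $900$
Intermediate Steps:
$c = \frac{2}{7}$ ($c = \frac{5 - 3}{7} = \frac{1}{7} \cdot 2 = \frac{2}{7} \approx 0.28571$)
$b{\left(M \right)} = \frac{2 M}{7}$
$b{\left(3 \right)} \left(-7\right) \left(-78 - 72\right) = \frac{2}{7} \cdot 3 \left(-7\right) \left(-78 - 72\right) = \frac{6}{7} \left(-7\right) \left(-150\right) = \left(-6\right) \left(-150\right) = 900$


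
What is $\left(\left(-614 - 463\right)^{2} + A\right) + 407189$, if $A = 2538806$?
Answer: $4105924$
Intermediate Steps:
$\left(\left(-614 - 463\right)^{2} + A\right) + 407189 = \left(\left(-614 - 463\right)^{2} + 2538806\right) + 407189 = \left(\left(-1077\right)^{2} + 2538806\right) + 407189 = \left(1159929 + 2538806\right) + 407189 = 3698735 + 407189 = 4105924$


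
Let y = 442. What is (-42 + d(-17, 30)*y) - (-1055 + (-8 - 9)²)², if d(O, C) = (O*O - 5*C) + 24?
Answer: -514752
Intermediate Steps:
d(O, C) = 24 + O² - 5*C (d(O, C) = (O² - 5*C) + 24 = 24 + O² - 5*C)
(-42 + d(-17, 30)*y) - (-1055 + (-8 - 9)²)² = (-42 + (24 + (-17)² - 5*30)*442) - (-1055 + (-8 - 9)²)² = (-42 + (24 + 289 - 150)*442) - (-1055 + (-17)²)² = (-42 + 163*442) - (-1055 + 289)² = (-42 + 72046) - 1*(-766)² = 72004 - 1*586756 = 72004 - 586756 = -514752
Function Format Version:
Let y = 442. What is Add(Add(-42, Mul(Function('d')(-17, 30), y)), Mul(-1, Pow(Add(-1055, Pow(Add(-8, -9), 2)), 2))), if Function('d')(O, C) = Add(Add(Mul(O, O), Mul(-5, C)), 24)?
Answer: -514752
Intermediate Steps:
Function('d')(O, C) = Add(24, Pow(O, 2), Mul(-5, C)) (Function('d')(O, C) = Add(Add(Pow(O, 2), Mul(-5, C)), 24) = Add(24, Pow(O, 2), Mul(-5, C)))
Add(Add(-42, Mul(Function('d')(-17, 30), y)), Mul(-1, Pow(Add(-1055, Pow(Add(-8, -9), 2)), 2))) = Add(Add(-42, Mul(Add(24, Pow(-17, 2), Mul(-5, 30)), 442)), Mul(-1, Pow(Add(-1055, Pow(Add(-8, -9), 2)), 2))) = Add(Add(-42, Mul(Add(24, 289, -150), 442)), Mul(-1, Pow(Add(-1055, Pow(-17, 2)), 2))) = Add(Add(-42, Mul(163, 442)), Mul(-1, Pow(Add(-1055, 289), 2))) = Add(Add(-42, 72046), Mul(-1, Pow(-766, 2))) = Add(72004, Mul(-1, 586756)) = Add(72004, -586756) = -514752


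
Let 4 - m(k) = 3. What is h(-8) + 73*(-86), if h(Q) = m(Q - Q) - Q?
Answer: -6269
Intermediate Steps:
m(k) = 1 (m(k) = 4 - 1*3 = 4 - 3 = 1)
h(Q) = 1 - Q
h(-8) + 73*(-86) = (1 - 1*(-8)) + 73*(-86) = (1 + 8) - 6278 = 9 - 6278 = -6269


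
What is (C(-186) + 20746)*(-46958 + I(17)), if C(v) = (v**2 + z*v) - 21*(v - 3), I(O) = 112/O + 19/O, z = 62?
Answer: -38135047745/17 ≈ -2.2432e+9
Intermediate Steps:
I(O) = 131/O
C(v) = 63 + v**2 + 41*v (C(v) = (v**2 + 62*v) - 21*(v - 3) = (v**2 + 62*v) - 21*(-3 + v) = (v**2 + 62*v) + (63 - 21*v) = 63 + v**2 + 41*v)
(C(-186) + 20746)*(-46958 + I(17)) = ((63 + (-186)**2 + 41*(-186)) + 20746)*(-46958 + 131/17) = ((63 + 34596 - 7626) + 20746)*(-46958 + 131*(1/17)) = (27033 + 20746)*(-46958 + 131/17) = 47779*(-798155/17) = -38135047745/17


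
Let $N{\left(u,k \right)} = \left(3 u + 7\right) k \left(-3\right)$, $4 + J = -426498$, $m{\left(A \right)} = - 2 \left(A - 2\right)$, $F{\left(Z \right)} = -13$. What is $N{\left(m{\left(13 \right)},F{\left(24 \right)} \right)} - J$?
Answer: $424201$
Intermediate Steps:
$m{\left(A \right)} = 4 - 2 A$ ($m{\left(A \right)} = - 2 \left(-2 + A\right) = 4 - 2 A$)
$J = -426502$ ($J = -4 - 426498 = -426502$)
$N{\left(u,k \right)} = - 3 k \left(7 + 3 u\right)$ ($N{\left(u,k \right)} = \left(7 + 3 u\right) k \left(-3\right) = k \left(7 + 3 u\right) \left(-3\right) = - 3 k \left(7 + 3 u\right)$)
$N{\left(m{\left(13 \right)},F{\left(24 \right)} \right)} - J = \left(-3\right) \left(-13\right) \left(7 + 3 \left(4 - 26\right)\right) - -426502 = \left(-3\right) \left(-13\right) \left(7 + 3 \left(4 - 26\right)\right) + 426502 = \left(-3\right) \left(-13\right) \left(7 + 3 \left(-22\right)\right) + 426502 = \left(-3\right) \left(-13\right) \left(7 - 66\right) + 426502 = \left(-3\right) \left(-13\right) \left(-59\right) + 426502 = -2301 + 426502 = 424201$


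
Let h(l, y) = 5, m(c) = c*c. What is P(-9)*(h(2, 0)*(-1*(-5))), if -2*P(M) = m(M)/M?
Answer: 225/2 ≈ 112.50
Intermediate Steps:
m(c) = c²
P(M) = -M/2 (P(M) = -M²/(2*M) = -M/2)
P(-9)*(h(2, 0)*(-1*(-5))) = (-½*(-9))*(5*(-1*(-5))) = 9*(5*5)/2 = (9/2)*25 = 225/2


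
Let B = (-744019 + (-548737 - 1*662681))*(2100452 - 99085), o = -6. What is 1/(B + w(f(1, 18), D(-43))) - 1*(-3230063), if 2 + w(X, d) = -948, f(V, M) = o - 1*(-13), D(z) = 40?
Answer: 12641003632618919726/3913547083329 ≈ 3.2301e+6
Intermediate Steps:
f(V, M) = 7 (f(V, M) = -6 - 1*(-13) = -6 + 13 = 7)
w(X, d) = -950 (w(X, d) = -2 - 948 = -950)
B = -3913547082379 (B = (-744019 + (-548737 - 662681))*2001367 = (-744019 - 1211418)*2001367 = -1955437*2001367 = -3913547082379)
1/(B + w(f(1, 18), D(-43))) - 1*(-3230063) = 1/(-3913547082379 - 950) - 1*(-3230063) = 1/(-3913547083329) + 3230063 = -1/3913547083329 + 3230063 = 12641003632618919726/3913547083329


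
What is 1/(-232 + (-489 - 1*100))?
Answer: -1/821 ≈ -0.0012180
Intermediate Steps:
1/(-232 + (-489 - 1*100)) = 1/(-232 + (-489 - 100)) = 1/(-232 - 589) = 1/(-821) = -1/821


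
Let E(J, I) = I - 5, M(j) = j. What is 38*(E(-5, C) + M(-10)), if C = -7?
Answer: -836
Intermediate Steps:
E(J, I) = -5 + I
38*(E(-5, C) + M(-10)) = 38*((-5 - 7) - 10) = 38*(-12 - 10) = 38*(-22) = -836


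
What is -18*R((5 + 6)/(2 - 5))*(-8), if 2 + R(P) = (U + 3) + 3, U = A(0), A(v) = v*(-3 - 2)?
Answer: 576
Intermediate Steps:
A(v) = -5*v (A(v) = v*(-5) = -5*v)
U = 0 (U = -5*0 = 0)
R(P) = 4 (R(P) = -2 + ((0 + 3) + 3) = -2 + (3 + 3) = -2 + 6 = 4)
-18*R((5 + 6)/(2 - 5))*(-8) = -18*4*(-8) = -72*(-8) = 576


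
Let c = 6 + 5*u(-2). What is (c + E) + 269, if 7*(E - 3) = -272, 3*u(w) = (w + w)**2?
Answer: 5582/21 ≈ 265.81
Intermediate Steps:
u(w) = 4*w**2/3 (u(w) = (w + w)**2/3 = (2*w)**2/3 = (4*w**2)/3 = 4*w**2/3)
c = 98/3 (c = 6 + 5*((4/3)*(-2)**2) = 6 + 5*((4/3)*4) = 6 + 5*(16/3) = 6 + 80/3 = 98/3 ≈ 32.667)
E = -251/7 (E = 3 + (1/7)*(-272) = 3 - 272/7 = -251/7 ≈ -35.857)
(c + E) + 269 = (98/3 - 251/7) + 269 = -67/21 + 269 = 5582/21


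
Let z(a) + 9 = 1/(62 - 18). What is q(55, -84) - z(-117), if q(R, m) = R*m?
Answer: -202885/44 ≈ -4611.0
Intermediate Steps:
z(a) = -395/44 (z(a) = -9 + 1/(62 - 18) = -9 + 1/44 = -395/44)
q(55, -84) - z(-117) = 55*(-84) - 1*(-395/44) = -4620 + 395/44 = -202885/44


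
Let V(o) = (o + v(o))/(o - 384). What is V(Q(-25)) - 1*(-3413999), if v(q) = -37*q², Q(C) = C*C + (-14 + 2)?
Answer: 767902931/229 ≈ 3.3533e+6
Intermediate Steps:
Q(C) = -12 + C² (Q(C) = C² - 12 = -12 + C²)
V(o) = (o - 37*o²)/(-384 + o) (V(o) = (o - 37*o²)/(o - 384) = (o - 37*o²)/(-384 + o))
V(Q(-25)) - 1*(-3413999) = (-12 + (-25)²)*(1 - 37*(-12 + (-25)²))/(-384 + (-12 + (-25)²)) - 1*(-3413999) = (-12 + 625)*(1 - 37*(-12 + 625))/(-384 + (-12 + 625)) + 3413999 = 613*(1 - 37*613)/(-384 + 613) + 3413999 = 613*(1 - 22681)/229 + 3413999 = 613*(1/229)*(-22680) + 3413999 = -13902840/229 + 3413999 = 767902931/229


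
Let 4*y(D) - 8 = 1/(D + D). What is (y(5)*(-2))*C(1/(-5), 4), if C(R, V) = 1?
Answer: -81/20 ≈ -4.0500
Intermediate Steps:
y(D) = 2 + 1/(8*D) (y(D) = 2 + 1/(4*(D + D)) = 2 + 1/(4*((2*D))) = 2 + (1/(2*D))/4 = 2 + 1/(8*D))
(y(5)*(-2))*C(1/(-5), 4) = ((2 + (1/8)/5)*(-2))*1 = ((2 + (1/8)*(1/5))*(-2))*1 = ((2 + 1/40)*(-2))*1 = ((81/40)*(-2))*1 = -81/20*1 = -81/20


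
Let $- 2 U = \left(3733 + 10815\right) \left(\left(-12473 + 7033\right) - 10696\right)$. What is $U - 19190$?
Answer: $117354074$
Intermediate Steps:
$U = 117373264$ ($U = - \frac{\left(3733 + 10815\right) \left(\left(-12473 + 7033\right) - 10696\right)}{2} = - \frac{14548 \left(-5440 - 10696\right)}{2} = - \frac{14548 \left(-16136\right)}{2} = \left(- \frac{1}{2}\right) \left(-234746528\right) = 117373264$)
$U - 19190 = 117373264 - 19190 = 117354074$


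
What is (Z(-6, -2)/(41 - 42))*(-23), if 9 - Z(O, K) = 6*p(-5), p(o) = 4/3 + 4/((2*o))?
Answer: 391/5 ≈ 78.200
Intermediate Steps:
p(o) = 4/3 + 2/o (p(o) = 4*(⅓) + 4*(1/(2*o)) = 4/3 + 2/o)
Z(O, K) = 17/5 (Z(O, K) = 9 - 6*(4/3 + 2/(-5)) = 9 - 6*(4/3 + 2*(-⅕)) = 9 - 6*(4/3 - ⅖) = 9 - 6*14/15 = 9 - 1*28/5 = 9 - 28/5 = 17/5)
(Z(-6, -2)/(41 - 42))*(-23) = (17/(5*(41 - 42)))*(-23) = ((17/5)/(-1))*(-23) = ((17/5)*(-1))*(-23) = -17/5*(-23) = 391/5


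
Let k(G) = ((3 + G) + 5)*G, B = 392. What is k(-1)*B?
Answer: -2744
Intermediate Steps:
k(G) = G*(8 + G) (k(G) = (8 + G)*G = G*(8 + G))
k(-1)*B = -(8 - 1)*392 = -1*7*392 = -7*392 = -2744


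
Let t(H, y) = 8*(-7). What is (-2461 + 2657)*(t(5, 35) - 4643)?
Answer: -921004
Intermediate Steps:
t(H, y) = -56
(-2461 + 2657)*(t(5, 35) - 4643) = (-2461 + 2657)*(-56 - 4643) = 196*(-4699) = -921004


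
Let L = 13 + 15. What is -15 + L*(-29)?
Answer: -827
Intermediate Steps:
L = 28
-15 + L*(-29) = -15 + 28*(-29) = -15 - 812 = -827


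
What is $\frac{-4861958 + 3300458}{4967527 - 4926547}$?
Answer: $- \frac{26025}{683} \approx -38.104$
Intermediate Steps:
$\frac{-4861958 + 3300458}{4967527 - 4926547} = - \frac{1561500}{40980} = \left(-1561500\right) \frac{1}{40980} = - \frac{26025}{683}$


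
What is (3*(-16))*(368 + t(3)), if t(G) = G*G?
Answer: -18096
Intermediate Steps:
t(G) = G**2
(3*(-16))*(368 + t(3)) = (3*(-16))*(368 + 3**2) = -48*(368 + 9) = -48*377 = -18096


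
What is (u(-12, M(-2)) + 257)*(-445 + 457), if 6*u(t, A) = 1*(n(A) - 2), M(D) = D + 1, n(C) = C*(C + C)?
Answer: 3084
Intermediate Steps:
n(C) = 2*C**2 (n(C) = C*(2*C) = 2*C**2)
M(D) = 1 + D
u(t, A) = -1/3 + A**2/3 (u(t, A) = (1*(2*A**2 - 2))/6 = (1*(-2 + 2*A**2))/6 = (-2 + 2*A**2)/6 = -1/3 + A**2/3)
(u(-12, M(-2)) + 257)*(-445 + 457) = ((-1/3 + (1 - 2)**2/3) + 257)*(-445 + 457) = ((-1/3 + (1/3)*(-1)**2) + 257)*12 = ((-1/3 + (1/3)*1) + 257)*12 = ((-1/3 + 1/3) + 257)*12 = (0 + 257)*12 = 257*12 = 3084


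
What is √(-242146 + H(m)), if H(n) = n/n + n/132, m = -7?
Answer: I*√1054783851/66 ≈ 492.08*I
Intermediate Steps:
H(n) = 1 + n/132 (H(n) = 1 + n*(1/132) = 1 + n/132)
√(-242146 + H(m)) = √(-242146 + (1 + (1/132)*(-7))) = √(-242146 + (1 - 7/132)) = √(-242146 + 125/132) = √(-31963147/132) = I*√1054783851/66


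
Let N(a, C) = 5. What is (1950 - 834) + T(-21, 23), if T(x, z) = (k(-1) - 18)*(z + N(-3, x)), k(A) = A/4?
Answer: 605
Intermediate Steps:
k(A) = A/4
T(x, z) = -365/4 - 73*z/4 (T(x, z) = ((¼)*(-1) - 18)*(z + 5) = (-¼ - 18)*(5 + z) = -73*(5 + z)/4 = -365/4 - 73*z/4)
(1950 - 834) + T(-21, 23) = (1950 - 834) + (-365/4 - 73/4*23) = 1116 + (-365/4 - 1679/4) = 1116 - 511 = 605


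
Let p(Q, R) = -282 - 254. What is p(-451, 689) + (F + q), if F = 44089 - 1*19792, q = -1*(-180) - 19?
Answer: 23922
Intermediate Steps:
p(Q, R) = -536
q = 161 (q = 180 - 19 = 161)
F = 24297 (F = 44089 - 19792 = 24297)
p(-451, 689) + (F + q) = -536 + (24297 + 161) = -536 + 24458 = 23922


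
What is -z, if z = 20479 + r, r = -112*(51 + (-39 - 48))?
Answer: -24511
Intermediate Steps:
r = 4032 (r = -112*(51 - 87) = -112*(-36) = 4032)
z = 24511 (z = 20479 + 4032 = 24511)
-z = -1*24511 = -24511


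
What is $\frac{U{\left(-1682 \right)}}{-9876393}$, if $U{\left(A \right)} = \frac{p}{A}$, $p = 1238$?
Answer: $\frac{619}{8306046513} \approx 7.4524 \cdot 10^{-8}$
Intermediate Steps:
$U{\left(A \right)} = \frac{1238}{A}$
$\frac{U{\left(-1682 \right)}}{-9876393} = \frac{1238 \frac{1}{-1682}}{-9876393} = 1238 \left(- \frac{1}{1682}\right) \left(- \frac{1}{9876393}\right) = \left(- \frac{619}{841}\right) \left(- \frac{1}{9876393}\right) = \frac{619}{8306046513}$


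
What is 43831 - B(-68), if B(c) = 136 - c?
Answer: 43627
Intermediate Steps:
43831 - B(-68) = 43831 - (136 - 1*(-68)) = 43831 - (136 + 68) = 43831 - 1*204 = 43831 - 204 = 43627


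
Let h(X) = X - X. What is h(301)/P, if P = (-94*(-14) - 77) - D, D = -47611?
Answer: 0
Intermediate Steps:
h(X) = 0
P = 48850 (P = (-94*(-14) - 77) - 1*(-47611) = (1316 - 77) + 47611 = 1239 + 47611 = 48850)
h(301)/P = 0/48850 = 0*(1/48850) = 0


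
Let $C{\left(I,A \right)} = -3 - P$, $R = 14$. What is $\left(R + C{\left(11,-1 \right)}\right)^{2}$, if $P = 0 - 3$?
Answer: $196$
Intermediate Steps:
$P = -3$
$C{\left(I,A \right)} = 0$ ($C{\left(I,A \right)} = -3 - -3 = -3 + 3 = 0$)
$\left(R + C{\left(11,-1 \right)}\right)^{2} = \left(14 + 0\right)^{2} = 14^{2} = 196$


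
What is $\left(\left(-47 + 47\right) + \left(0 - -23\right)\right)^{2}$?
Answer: $529$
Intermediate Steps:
$\left(\left(-47 + 47\right) + \left(0 - -23\right)\right)^{2} = \left(0 + \left(0 + 23\right)\right)^{2} = \left(0 + 23\right)^{2} = 23^{2} = 529$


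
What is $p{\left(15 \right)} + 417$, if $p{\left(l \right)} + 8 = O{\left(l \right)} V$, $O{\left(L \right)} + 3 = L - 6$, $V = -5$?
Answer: $379$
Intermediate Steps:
$O{\left(L \right)} = -9 + L$ ($O{\left(L \right)} = -3 + \left(L - 6\right) = -3 + \left(-6 + L\right) = -9 + L$)
$p{\left(l \right)} = 37 - 5 l$ ($p{\left(l \right)} = -8 + \left(-9 + l\right) \left(-5\right) = -8 - \left(-45 + 5 l\right) = 37 - 5 l$)
$p{\left(15 \right)} + 417 = \left(37 - 75\right) + 417 = -38 + 417 = 379$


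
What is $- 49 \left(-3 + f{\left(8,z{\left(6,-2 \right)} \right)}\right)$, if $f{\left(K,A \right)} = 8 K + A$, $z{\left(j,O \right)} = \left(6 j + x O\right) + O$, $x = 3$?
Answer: $-4361$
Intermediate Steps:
$z{\left(j,O \right)} = 4 O + 6 j$ ($z{\left(j,O \right)} = \left(6 j + 3 O\right) + O = \left(3 O + 6 j\right) + O = 4 O + 6 j$)
$f{\left(K,A \right)} = A + 8 K$
$- 49 \left(-3 + f{\left(8,z{\left(6,-2 \right)} \right)}\right) = - 49 \left(-3 + \left(\left(4 \left(-2\right) + 6 \cdot 6\right) + 8 \cdot 8\right)\right) = - 49 \left(-3 + \left(\left(-8 + 36\right) + 64\right)\right) = - 49 \left(-3 + \left(28 + 64\right)\right) = - 49 \left(-3 + 92\right) = \left(-49\right) 89 = -4361$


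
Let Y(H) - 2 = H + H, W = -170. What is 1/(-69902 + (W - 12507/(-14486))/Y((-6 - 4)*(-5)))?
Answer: -1477572/103287688057 ≈ -1.4305e-5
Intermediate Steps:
Y(H) = 2 + 2*H (Y(H) = 2 + (H + H) = 2 + 2*H)
1/(-69902 + (W - 12507/(-14486))/Y((-6 - 4)*(-5))) = 1/(-69902 + (-170 - 12507/(-14486))/(2 + 2*((-6 - 4)*(-5)))) = 1/(-69902 + (-170 - 12507*(-1)/14486)/(2 + 2*(-10*(-5)))) = 1/(-69902 + (-170 - 1*(-12507/14486))/(2 + 2*50)) = 1/(-69902 + (-170 + 12507/14486)/(2 + 100)) = 1/(-69902 - 2450113/14486/102) = 1/(-69902 - 2450113/14486*1/102) = 1/(-69902 - 2450113/1477572) = 1/(-103287688057/1477572) = -1477572/103287688057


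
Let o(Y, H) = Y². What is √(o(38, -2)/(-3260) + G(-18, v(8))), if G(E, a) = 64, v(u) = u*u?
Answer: √42216185/815 ≈ 7.9723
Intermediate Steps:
v(u) = u²
√(o(38, -2)/(-3260) + G(-18, v(8))) = √(38²/(-3260) + 64) = √(1444*(-1/3260) + 64) = √(-361/815 + 64) = √(51799/815) = √42216185/815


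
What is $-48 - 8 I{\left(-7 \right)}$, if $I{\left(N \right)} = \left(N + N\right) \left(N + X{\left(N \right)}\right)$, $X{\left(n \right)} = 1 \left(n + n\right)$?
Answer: $-2400$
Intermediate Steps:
$X{\left(n \right)} = 2 n$ ($X{\left(n \right)} = 1 \cdot 2 n = 2 n$)
$I{\left(N \right)} = 6 N^{2}$ ($I{\left(N \right)} = \left(N + N\right) \left(N + 2 N\right) = 2 N 3 N = 6 N^{2}$)
$-48 - 8 I{\left(-7 \right)} = -48 - 8 \cdot 6 \left(-7\right)^{2} = -48 - 8 \cdot 6 \cdot 49 = -48 - 2352 = -2400$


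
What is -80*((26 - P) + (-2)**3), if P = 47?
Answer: 2320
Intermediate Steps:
-80*((26 - P) + (-2)**3) = -80*((26 - 1*47) + (-2)**3) = -80*((26 - 47) - 8) = -80*(-21 - 8) = -80*(-29) = 2320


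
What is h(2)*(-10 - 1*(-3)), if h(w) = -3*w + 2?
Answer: 28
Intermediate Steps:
h(w) = 2 - 3*w
h(2)*(-10 - 1*(-3)) = (2 - 3*2)*(-10 - 1*(-3)) = (2 - 6)*(-10 + 3) = -4*(-7) = 28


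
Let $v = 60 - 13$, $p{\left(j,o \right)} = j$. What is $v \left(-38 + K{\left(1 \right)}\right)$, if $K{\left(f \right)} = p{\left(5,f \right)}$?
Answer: $-1551$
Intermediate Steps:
$v = 47$ ($v = 60 - 13 = 47$)
$K{\left(f \right)} = 5$
$v \left(-38 + K{\left(1 \right)}\right) = 47 \left(-38 + 5\right) = 47 \left(-33\right) = -1551$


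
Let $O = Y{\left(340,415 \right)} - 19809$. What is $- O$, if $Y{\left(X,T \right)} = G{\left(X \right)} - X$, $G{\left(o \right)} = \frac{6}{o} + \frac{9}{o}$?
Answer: $\frac{1370129}{68} \approx 20149.0$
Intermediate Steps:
$G{\left(o \right)} = \frac{15}{o}$
$Y{\left(X,T \right)} = - X + \frac{15}{X}$ ($Y{\left(X,T \right)} = \frac{15}{X} - X = - X + \frac{15}{X}$)
$O = - \frac{1370129}{68}$ ($O = \left(\left(-1\right) 340 + \frac{15}{340}\right) - 19809 = \left(-340 + 15 \cdot \frac{1}{340}\right) - 19809 = \left(-340 + \frac{3}{68}\right) - 19809 = - \frac{23117}{68} - 19809 = - \frac{1370129}{68} \approx -20149.0$)
$- O = \left(-1\right) \left(- \frac{1370129}{68}\right) = \frac{1370129}{68}$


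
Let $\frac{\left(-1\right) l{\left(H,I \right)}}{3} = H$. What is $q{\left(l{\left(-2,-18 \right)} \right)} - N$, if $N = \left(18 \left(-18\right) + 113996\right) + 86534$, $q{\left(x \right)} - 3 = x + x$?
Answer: $-200191$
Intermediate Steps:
$l{\left(H,I \right)} = - 3 H$
$q{\left(x \right)} = 3 + 2 x$ ($q{\left(x \right)} = 3 + \left(x + x\right) = 3 + 2 x$)
$N = 200206$ ($N = \left(-324 + 113996\right) + 86534 = 113672 + 86534 = 200206$)
$q{\left(l{\left(-2,-18 \right)} \right)} - N = \left(3 + 2 \left(\left(-3\right) \left(-2\right)\right)\right) - 200206 = \left(3 + 2 \cdot 6\right) - 200206 = \left(3 + 12\right) - 200206 = 15 - 200206 = -200191$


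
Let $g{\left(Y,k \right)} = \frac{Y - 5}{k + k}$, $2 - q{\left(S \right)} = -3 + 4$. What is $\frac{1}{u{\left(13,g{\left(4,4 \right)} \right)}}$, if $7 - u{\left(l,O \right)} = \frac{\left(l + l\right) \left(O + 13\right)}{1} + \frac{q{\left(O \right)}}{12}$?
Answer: $- \frac{6}{1967} \approx -0.0030503$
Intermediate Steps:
$q{\left(S \right)} = 1$ ($q{\left(S \right)} = 2 - \left(-3 + 4\right) = 2 - 1 = 1$)
$g{\left(Y,k \right)} = \frac{-5 + Y}{2 k}$
$u{\left(l,O \right)} = \frac{83}{12} - 2 l \left(13 + O\right)$ ($u{\left(l,O \right)} = 7 - \left(\frac{\left(l + l\right) \left(O + 13\right)}{1} + 1 \cdot \frac{1}{12}\right) = 7 - \left(2 l \left(13 + O\right) 1 + 1 \cdot \frac{1}{12}\right) = 7 - \left(2 l \left(13 + O\right) 1 + \frac{1}{12}\right) = 7 - \left(2 l \left(13 + O\right) + \frac{1}{12}\right) = 7 - \left(\frac{1}{12} + 2 l \left(13 + O\right)\right) = \frac{83}{12} - 2 l \left(13 + O\right)$)
$\frac{1}{u{\left(13,g{\left(4,4 \right)} \right)}} = \frac{1}{\frac{83}{12} - 338 - 2 \frac{-5 + 4}{2 \cdot 4} \cdot 13} = \frac{1}{\frac{83}{12} - 338 - 2 \cdot \frac{1}{2} \cdot \frac{1}{4} \left(-1\right) 13} = \frac{1}{\frac{83}{12} - 338 - \left(- \frac{1}{4}\right) 13} = \frac{1}{\frac{83}{12} - 338 + \frac{13}{4}} = \frac{1}{- \frac{1967}{6}} = - \frac{6}{1967}$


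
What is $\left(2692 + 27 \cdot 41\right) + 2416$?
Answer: $6215$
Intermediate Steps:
$\left(2692 + 27 \cdot 41\right) + 2416 = \left(2692 + 1107\right) + 2416 = 3799 + 2416 = 6215$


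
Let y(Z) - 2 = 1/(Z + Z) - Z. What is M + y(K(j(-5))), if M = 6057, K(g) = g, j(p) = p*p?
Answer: 301701/50 ≈ 6034.0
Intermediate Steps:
j(p) = p²
y(Z) = 2 + 1/(2*Z) - Z (y(Z) = 2 + (1/(Z + Z) - Z) = 2 + (1/(2*Z) - Z) = 2 + 1/(2*Z) - Z)
M + y(K(j(-5))) = 6057 + (2 + 1/(2*((-5)²)) - 1*(-5)²) = 6057 + (2 + (½)/25 - 1*25) = 6057 + (2 + (½)*(1/25) - 25) = 6057 + (2 + 1/50 - 25) = 6057 - 1149/50 = 301701/50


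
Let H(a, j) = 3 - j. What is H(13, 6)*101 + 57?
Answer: -246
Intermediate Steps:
H(13, 6)*101 + 57 = (3 - 1*6)*101 + 57 = (3 - 6)*101 + 57 = -3*101 + 57 = -303 + 57 = -246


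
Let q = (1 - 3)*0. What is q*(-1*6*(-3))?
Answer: 0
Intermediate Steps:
q = 0 (q = -2*0 = 0)
q*(-1*6*(-3)) = 0*(-1*6*(-3)) = 0*(-6*(-3)) = 0*18 = 0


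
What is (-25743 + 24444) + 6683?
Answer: 5384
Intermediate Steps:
(-25743 + 24444) + 6683 = -1299 + 6683 = 5384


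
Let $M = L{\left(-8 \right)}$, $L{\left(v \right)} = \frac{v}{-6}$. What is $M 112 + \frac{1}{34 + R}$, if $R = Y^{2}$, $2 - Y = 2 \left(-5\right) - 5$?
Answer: $\frac{144707}{969} \approx 149.34$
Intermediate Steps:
$L{\left(v \right)} = - \frac{v}{6}$ ($L{\left(v \right)} = v \left(- \frac{1}{6}\right) = - \frac{v}{6}$)
$M = \frac{4}{3}$ ($M = \left(- \frac{1}{6}\right) \left(-8\right) = \frac{4}{3} \approx 1.3333$)
$Y = 17$ ($Y = 2 - \left(2 \left(-5\right) - 5\right) = 2 - \left(-10 - 5\right) = 2 - -15 = 2 + 15 = 17$)
$R = 289$ ($R = 17^{2} = 289$)
$M 112 + \frac{1}{34 + R} = \frac{4}{3} \cdot 112 + \frac{1}{34 + 289} = \frac{448}{3} + \frac{1}{323} = \frac{144707}{969}$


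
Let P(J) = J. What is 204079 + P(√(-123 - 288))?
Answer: 204079 + I*√411 ≈ 2.0408e+5 + 20.273*I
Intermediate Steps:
204079 + P(√(-123 - 288)) = 204079 + √(-123 - 288) = 204079 + √(-411) = 204079 + I*√411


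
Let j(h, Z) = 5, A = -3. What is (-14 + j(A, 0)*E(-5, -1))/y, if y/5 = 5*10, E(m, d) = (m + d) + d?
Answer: -49/250 ≈ -0.19600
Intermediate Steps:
E(m, d) = m + 2*d (E(m, d) = (d + m) + d = m + 2*d)
y = 250 (y = 5*(5*10) = 5*50 = 250)
(-14 + j(A, 0)*E(-5, -1))/y = (-14 + 5*(-5 + 2*(-1)))/250 = (-14 + 5*(-5 - 2))*(1/250) = (-14 + 5*(-7))*(1/250) = (-14 - 35)*(1/250) = -49*1/250 = -49/250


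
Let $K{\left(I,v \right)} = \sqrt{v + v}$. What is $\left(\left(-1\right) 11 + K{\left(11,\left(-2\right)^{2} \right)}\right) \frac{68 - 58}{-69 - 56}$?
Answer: $\frac{22}{25} - \frac{4 \sqrt{2}}{25} \approx 0.65373$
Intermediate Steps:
$K{\left(I,v \right)} = \sqrt{2} \sqrt{v}$ ($K{\left(I,v \right)} = \sqrt{2 v} = \sqrt{2} \sqrt{v}$)
$\left(\left(-1\right) 11 + K{\left(11,\left(-2\right)^{2} \right)}\right) \frac{68 - 58}{-69 - 56} = \left(\left(-1\right) 11 + \sqrt{2} \sqrt{\left(-2\right)^{2}}\right) \frac{68 - 58}{-69 - 56} = \left(-11 + \sqrt{2} \sqrt{4}\right) \frac{10}{-125} = \left(-11 + \sqrt{2} \cdot 2\right) 10 \left(- \frac{1}{125}\right) = \left(-11 + 2 \sqrt{2}\right) \left(- \frac{2}{25}\right) = \frac{22}{25} - \frac{4 \sqrt{2}}{25}$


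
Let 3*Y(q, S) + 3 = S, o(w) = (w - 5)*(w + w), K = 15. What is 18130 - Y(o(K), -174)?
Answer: 18189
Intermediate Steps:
o(w) = 2*w*(-5 + w) (o(w) = (-5 + w)*(2*w) = 2*w*(-5 + w))
Y(q, S) = -1 + S/3
18130 - Y(o(K), -174) = 18130 - (-1 + (1/3)*(-174)) = 18130 - (-1 - 58) = 18130 - 1*(-59) = 18130 + 59 = 18189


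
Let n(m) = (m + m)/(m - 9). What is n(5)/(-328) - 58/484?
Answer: -8907/79376 ≈ -0.11221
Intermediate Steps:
n(m) = 2*m/(-9 + m) (n(m) = (2*m)/(-9 + m) = 2*m/(-9 + m))
n(5)/(-328) - 58/484 = (2*5/(-9 + 5))/(-328) - 58/484 = (2*5/(-4))*(-1/328) - 58*1/484 = (2*5*(-¼))*(-1/328) - 29/242 = -5/2*(-1/328) - 29/242 = 5/656 - 29/242 = -8907/79376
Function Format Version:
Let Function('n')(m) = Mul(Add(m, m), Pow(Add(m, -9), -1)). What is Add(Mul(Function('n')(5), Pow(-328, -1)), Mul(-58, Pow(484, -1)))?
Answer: Rational(-8907, 79376) ≈ -0.11221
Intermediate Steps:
Function('n')(m) = Mul(2, m, Pow(Add(-9, m), -1)) (Function('n')(m) = Mul(Mul(2, m), Pow(Add(-9, m), -1)) = Mul(2, m, Pow(Add(-9, m), -1)))
Add(Mul(Function('n')(5), Pow(-328, -1)), Mul(-58, Pow(484, -1))) = Add(Mul(Mul(2, 5, Pow(Add(-9, 5), -1)), Pow(-328, -1)), Mul(-58, Pow(484, -1))) = Add(Mul(Mul(2, 5, Pow(-4, -1)), Rational(-1, 328)), Mul(-58, Rational(1, 484))) = Add(Mul(Mul(2, 5, Rational(-1, 4)), Rational(-1, 328)), Rational(-29, 242)) = Add(Mul(Rational(-5, 2), Rational(-1, 328)), Rational(-29, 242)) = Add(Rational(5, 656), Rational(-29, 242)) = Rational(-8907, 79376)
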